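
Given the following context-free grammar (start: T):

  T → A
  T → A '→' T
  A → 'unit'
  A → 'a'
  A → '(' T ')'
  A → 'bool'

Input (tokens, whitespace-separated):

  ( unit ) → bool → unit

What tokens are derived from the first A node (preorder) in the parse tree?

[T [A ( [T [A unit]] )] → [T [A bool] → [T [A unit]]]]

( unit )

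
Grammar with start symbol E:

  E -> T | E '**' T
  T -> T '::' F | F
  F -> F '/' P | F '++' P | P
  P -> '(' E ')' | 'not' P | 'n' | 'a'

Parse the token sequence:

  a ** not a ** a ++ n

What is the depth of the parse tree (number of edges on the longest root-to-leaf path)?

[E [E [E [T [F [P a]]]] ** [T [F [P not [P a]]]]] ** [T [F [F [P a]] ++ [P n]]]]

6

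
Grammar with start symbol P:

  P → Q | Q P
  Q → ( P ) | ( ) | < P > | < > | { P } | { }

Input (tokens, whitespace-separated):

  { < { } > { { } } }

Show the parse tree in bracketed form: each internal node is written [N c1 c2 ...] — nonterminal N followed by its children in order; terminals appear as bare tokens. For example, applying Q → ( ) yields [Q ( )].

[P [Q { [P [Q < [P [Q { }]] >] [P [Q { [P [Q { }]] }]]] }]]

P
Q
{ P }
{ Q P }
{ < P > P }
{ < Q > P }
{ < { } > P }
{ < { } > Q }
{ < { } > { P } }
{ < { } > { Q } }
{ < { } > { { } } }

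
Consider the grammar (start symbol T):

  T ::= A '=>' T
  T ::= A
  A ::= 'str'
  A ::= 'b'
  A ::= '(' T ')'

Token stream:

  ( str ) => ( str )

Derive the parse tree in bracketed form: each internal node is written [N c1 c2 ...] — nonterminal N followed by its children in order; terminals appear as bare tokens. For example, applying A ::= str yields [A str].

T
A => T
( T ) => T
( A ) => T
( str ) => T
( str ) => A
( str ) => ( T )
( str ) => ( A )
( str ) => ( str )

[T [A ( [T [A str]] )] => [T [A ( [T [A str]] )]]]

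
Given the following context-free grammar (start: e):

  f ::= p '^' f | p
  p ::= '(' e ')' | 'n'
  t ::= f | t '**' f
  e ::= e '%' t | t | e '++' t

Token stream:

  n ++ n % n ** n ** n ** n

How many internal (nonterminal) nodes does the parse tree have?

[e [e [e [t [f [p n]]]] ++ [t [f [p n]]]] % [t [t [t [t [f [p n]]] ** [f [p n]]] ** [f [p n]]] ** [f [p n]]]]

21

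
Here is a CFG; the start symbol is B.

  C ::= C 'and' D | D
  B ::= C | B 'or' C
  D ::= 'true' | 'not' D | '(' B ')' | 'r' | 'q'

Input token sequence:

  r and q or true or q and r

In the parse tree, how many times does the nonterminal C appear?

5

[B [B [B [C [C [D r]] and [D q]]] or [C [D true]]] or [C [C [D q]] and [D r]]]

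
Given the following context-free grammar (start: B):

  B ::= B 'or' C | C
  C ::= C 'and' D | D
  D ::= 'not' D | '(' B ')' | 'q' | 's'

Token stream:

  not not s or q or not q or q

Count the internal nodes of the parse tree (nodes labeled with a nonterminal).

[B [B [B [B [C [D not [D not [D s]]]]] or [C [D q]]] or [C [D not [D q]]]] or [C [D q]]]

15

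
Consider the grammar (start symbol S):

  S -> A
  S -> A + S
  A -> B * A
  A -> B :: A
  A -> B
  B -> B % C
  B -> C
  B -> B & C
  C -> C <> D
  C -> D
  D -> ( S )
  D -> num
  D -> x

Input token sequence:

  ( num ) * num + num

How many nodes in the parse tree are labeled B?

4

[S [A [B [C [D ( [S [A [B [C [D num]]]]] )]]] * [A [B [C [D num]]]]] + [S [A [B [C [D num]]]]]]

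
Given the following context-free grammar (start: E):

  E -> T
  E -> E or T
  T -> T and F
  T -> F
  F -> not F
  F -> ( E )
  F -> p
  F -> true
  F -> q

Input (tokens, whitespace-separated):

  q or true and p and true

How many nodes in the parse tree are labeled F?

[E [E [T [F q]]] or [T [T [T [F true]] and [F p]] and [F true]]]

4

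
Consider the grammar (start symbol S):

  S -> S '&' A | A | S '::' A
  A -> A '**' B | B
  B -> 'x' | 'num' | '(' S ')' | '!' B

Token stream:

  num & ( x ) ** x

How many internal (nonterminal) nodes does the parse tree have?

11

[S [S [A [B num]]] & [A [A [B ( [S [A [B x]]] )]] ** [B x]]]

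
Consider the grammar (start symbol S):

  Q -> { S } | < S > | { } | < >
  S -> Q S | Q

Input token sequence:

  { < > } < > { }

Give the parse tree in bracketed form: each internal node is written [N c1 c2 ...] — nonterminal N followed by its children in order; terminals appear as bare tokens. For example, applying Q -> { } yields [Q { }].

S
Q S
{ S } S
{ Q } S
{ < > } S
{ < > } Q S
{ < > } < > S
{ < > } < > Q
{ < > } < > { }

[S [Q { [S [Q < >]] }] [S [Q < >] [S [Q { }]]]]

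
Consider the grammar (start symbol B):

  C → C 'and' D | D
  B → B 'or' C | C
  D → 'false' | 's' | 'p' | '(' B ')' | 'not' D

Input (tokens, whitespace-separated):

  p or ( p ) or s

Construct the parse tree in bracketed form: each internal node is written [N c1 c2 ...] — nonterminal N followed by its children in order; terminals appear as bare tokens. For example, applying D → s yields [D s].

B
B or C
B or C or C
C or C or C
D or C or C
p or C or C
p or D or C
p or ( B ) or C
p or ( C ) or C
p or ( D ) or C
p or ( p ) or C
p or ( p ) or D
p or ( p ) or s

[B [B [B [C [D p]]] or [C [D ( [B [C [D p]]] )]]] or [C [D s]]]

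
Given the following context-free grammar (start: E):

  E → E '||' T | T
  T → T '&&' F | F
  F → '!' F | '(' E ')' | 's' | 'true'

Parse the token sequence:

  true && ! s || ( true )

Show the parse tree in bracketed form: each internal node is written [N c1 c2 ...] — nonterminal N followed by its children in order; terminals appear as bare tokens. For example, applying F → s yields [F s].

E
E || T
T || T
T && F || T
F && F || T
true && F || T
true && ! F || T
true && ! s || T
true && ! s || F
true && ! s || ( E )
true && ! s || ( T )
true && ! s || ( F )
true && ! s || ( true )

[E [E [T [T [F true]] && [F ! [F s]]]] || [T [F ( [E [T [F true]]] )]]]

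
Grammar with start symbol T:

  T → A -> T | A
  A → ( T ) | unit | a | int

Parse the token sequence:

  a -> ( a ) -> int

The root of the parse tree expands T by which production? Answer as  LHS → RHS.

T → A -> T

[T [A a] -> [T [A ( [T [A a]] )] -> [T [A int]]]]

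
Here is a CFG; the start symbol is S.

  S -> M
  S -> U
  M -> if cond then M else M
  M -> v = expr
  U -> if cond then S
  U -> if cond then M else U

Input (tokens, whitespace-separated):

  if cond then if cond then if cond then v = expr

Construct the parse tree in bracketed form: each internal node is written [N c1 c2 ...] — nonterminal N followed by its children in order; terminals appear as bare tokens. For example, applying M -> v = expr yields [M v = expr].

[S [U if cond then [S [U if cond then [S [U if cond then [S [M v = expr]]]]]]]]

S
U
if cond then S
if cond then U
if cond then if cond then S
if cond then if cond then U
if cond then if cond then if cond then S
if cond then if cond then if cond then M
if cond then if cond then if cond then v = expr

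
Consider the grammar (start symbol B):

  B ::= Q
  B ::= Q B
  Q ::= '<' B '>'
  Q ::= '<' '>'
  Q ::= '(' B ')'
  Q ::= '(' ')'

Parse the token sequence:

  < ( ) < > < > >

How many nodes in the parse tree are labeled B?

[B [Q < [B [Q ( )] [B [Q < >] [B [Q < >]]]] >]]

4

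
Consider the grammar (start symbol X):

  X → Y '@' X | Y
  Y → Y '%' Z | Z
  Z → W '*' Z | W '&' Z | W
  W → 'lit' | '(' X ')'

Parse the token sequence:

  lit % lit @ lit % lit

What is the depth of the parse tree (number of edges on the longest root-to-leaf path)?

[X [Y [Y [Z [W lit]]] % [Z [W lit]]] @ [X [Y [Y [Z [W lit]]] % [Z [W lit]]]]]

6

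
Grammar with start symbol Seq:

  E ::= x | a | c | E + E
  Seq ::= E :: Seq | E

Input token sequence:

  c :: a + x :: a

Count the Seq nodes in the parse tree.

[Seq [E c] :: [Seq [E [E a] + [E x]] :: [Seq [E a]]]]

3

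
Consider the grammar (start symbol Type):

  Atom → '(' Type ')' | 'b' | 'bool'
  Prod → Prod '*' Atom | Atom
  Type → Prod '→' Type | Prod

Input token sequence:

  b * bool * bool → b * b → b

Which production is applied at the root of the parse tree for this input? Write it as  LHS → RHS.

Type → Prod '→' Type

[Type [Prod [Prod [Prod [Atom b]] * [Atom bool]] * [Atom bool]] → [Type [Prod [Prod [Atom b]] * [Atom b]] → [Type [Prod [Atom b]]]]]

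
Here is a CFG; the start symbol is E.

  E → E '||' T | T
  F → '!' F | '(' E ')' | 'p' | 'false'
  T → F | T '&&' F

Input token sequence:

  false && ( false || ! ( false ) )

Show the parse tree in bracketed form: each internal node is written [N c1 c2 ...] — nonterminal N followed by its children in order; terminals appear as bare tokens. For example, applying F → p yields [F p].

E
T
T && F
F && F
false && F
false && ( E )
false && ( E || T )
false && ( T || T )
false && ( F || T )
false && ( false || T )
false && ( false || F )
false && ( false || ! F )
false && ( false || ! ( E ) )
false && ( false || ! ( T ) )
false && ( false || ! ( F ) )
false && ( false || ! ( false ) )

[E [T [T [F false]] && [F ( [E [E [T [F false]]] || [T [F ! [F ( [E [T [F false]]] )]]]] )]]]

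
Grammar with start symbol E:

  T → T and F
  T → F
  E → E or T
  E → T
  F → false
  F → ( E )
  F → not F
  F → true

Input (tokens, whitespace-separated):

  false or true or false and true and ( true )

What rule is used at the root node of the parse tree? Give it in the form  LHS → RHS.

[E [E [E [T [F false]]] or [T [F true]]] or [T [T [T [F false]] and [F true]] and [F ( [E [T [F true]]] )]]]

E → E or T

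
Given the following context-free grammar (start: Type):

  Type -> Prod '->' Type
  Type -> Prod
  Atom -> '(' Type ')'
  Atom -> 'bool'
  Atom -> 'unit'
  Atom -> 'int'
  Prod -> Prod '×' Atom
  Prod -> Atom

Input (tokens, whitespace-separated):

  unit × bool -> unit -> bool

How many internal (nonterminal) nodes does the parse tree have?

11

[Type [Prod [Prod [Atom unit]] × [Atom bool]] -> [Type [Prod [Atom unit]] -> [Type [Prod [Atom bool]]]]]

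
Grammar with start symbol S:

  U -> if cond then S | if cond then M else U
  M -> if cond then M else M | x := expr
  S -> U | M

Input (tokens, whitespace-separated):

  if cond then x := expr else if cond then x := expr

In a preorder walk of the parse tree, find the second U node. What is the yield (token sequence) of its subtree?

if cond then x := expr

[S [U if cond then [M x := expr] else [U if cond then [S [M x := expr]]]]]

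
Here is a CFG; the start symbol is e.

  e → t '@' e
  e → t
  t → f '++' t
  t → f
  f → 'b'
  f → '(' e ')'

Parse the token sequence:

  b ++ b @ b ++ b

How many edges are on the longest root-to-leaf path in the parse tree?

[e [t [f b] ++ [t [f b]]] @ [e [t [f b] ++ [t [f b]]]]]

5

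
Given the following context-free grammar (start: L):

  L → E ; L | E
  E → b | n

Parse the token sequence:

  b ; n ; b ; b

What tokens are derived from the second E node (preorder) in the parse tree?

n

[L [E b] ; [L [E n] ; [L [E b] ; [L [E b]]]]]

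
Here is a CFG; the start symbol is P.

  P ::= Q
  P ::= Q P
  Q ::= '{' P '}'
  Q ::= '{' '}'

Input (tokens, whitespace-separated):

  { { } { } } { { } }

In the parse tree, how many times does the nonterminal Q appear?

5

[P [Q { [P [Q { }] [P [Q { }]]] }] [P [Q { [P [Q { }]] }]]]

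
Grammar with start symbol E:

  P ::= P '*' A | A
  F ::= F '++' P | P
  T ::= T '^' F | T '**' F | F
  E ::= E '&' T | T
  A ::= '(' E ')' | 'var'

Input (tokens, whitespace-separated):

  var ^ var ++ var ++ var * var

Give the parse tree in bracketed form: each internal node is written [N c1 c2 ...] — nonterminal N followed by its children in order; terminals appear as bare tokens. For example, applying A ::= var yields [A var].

[E [T [T [F [P [A var]]]] ^ [F [F [F [P [A var]]] ++ [P [A var]]] ++ [P [P [A var]] * [A var]]]]]

E
T
T ^ F
F ^ F
P ^ F
A ^ F
var ^ F
var ^ F ++ P
var ^ F ++ P ++ P
var ^ P ++ P ++ P
var ^ A ++ P ++ P
var ^ var ++ P ++ P
var ^ var ++ A ++ P
var ^ var ++ var ++ P
var ^ var ++ var ++ P * A
var ^ var ++ var ++ A * A
var ^ var ++ var ++ var * A
var ^ var ++ var ++ var * var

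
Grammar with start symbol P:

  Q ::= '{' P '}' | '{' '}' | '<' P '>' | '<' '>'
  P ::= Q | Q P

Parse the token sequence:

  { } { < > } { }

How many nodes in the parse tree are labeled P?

4

[P [Q { }] [P [Q { [P [Q < >]] }] [P [Q { }]]]]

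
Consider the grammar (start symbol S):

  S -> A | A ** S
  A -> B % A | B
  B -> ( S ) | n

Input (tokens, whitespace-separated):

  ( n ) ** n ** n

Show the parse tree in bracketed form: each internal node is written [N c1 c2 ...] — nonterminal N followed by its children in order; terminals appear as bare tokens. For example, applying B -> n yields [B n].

[S [A [B ( [S [A [B n]]] )]] ** [S [A [B n]] ** [S [A [B n]]]]]

S
A ** S
B ** S
( S ) ** S
( A ) ** S
( B ) ** S
( n ) ** S
( n ) ** A ** S
( n ) ** B ** S
( n ) ** n ** S
( n ) ** n ** A
( n ) ** n ** B
( n ) ** n ** n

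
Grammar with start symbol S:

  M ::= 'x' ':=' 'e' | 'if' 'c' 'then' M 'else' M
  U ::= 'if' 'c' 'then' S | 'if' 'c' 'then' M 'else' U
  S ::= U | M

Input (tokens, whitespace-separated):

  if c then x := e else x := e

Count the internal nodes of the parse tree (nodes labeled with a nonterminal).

[S [M if c then [M x := e] else [M x := e]]]

4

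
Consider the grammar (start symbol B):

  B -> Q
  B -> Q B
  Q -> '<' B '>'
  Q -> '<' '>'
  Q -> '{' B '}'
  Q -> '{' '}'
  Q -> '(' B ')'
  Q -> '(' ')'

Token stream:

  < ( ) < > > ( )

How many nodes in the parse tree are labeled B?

4

[B [Q < [B [Q ( )] [B [Q < >]]] >] [B [Q ( )]]]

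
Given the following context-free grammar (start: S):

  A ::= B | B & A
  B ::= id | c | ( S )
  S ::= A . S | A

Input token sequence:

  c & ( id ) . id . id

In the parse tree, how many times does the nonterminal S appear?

4

[S [A [B c] & [A [B ( [S [A [B id]]] )]]] . [S [A [B id]] . [S [A [B id]]]]]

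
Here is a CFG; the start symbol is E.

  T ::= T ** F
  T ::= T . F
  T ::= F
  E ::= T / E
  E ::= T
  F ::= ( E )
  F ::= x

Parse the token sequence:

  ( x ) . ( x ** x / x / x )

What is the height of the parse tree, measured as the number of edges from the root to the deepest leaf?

8

[E [T [T [F ( [E [T [F x]]] )]] . [F ( [E [T [T [F x]] ** [F x]] / [E [T [F x]] / [E [T [F x]]]]] )]]]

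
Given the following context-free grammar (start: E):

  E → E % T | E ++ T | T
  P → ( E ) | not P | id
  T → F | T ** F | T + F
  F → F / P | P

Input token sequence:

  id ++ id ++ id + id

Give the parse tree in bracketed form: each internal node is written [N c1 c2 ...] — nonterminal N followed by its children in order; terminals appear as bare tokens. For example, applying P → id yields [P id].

[E [E [E [T [F [P id]]]] ++ [T [F [P id]]]] ++ [T [T [F [P id]]] + [F [P id]]]]

E
E ++ T
E ++ T ++ T
T ++ T ++ T
F ++ T ++ T
P ++ T ++ T
id ++ T ++ T
id ++ F ++ T
id ++ P ++ T
id ++ id ++ T
id ++ id ++ T + F
id ++ id ++ F + F
id ++ id ++ P + F
id ++ id ++ id + F
id ++ id ++ id + P
id ++ id ++ id + id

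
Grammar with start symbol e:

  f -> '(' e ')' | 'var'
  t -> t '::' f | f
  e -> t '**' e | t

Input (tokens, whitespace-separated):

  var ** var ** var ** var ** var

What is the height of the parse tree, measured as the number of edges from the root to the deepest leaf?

[e [t [f var]] ** [e [t [f var]] ** [e [t [f var]] ** [e [t [f var]] ** [e [t [f var]]]]]]]

7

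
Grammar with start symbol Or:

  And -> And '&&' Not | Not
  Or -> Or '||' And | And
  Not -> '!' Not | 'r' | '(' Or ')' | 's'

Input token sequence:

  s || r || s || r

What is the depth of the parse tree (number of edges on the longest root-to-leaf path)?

[Or [Or [Or [Or [And [Not s]]] || [And [Not r]]] || [And [Not s]]] || [And [Not r]]]

6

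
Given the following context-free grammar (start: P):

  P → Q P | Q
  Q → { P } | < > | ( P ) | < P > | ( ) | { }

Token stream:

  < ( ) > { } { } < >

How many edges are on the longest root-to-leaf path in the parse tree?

5

[P [Q < [P [Q ( )]] >] [P [Q { }] [P [Q { }] [P [Q < >]]]]]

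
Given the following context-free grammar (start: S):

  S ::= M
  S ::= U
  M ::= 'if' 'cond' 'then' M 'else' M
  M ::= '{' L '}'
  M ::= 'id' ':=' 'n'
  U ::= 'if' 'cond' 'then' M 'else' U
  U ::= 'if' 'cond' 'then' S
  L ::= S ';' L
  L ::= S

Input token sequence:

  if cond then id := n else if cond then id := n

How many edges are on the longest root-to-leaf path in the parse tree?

5

[S [U if cond then [M id := n] else [U if cond then [S [M id := n]]]]]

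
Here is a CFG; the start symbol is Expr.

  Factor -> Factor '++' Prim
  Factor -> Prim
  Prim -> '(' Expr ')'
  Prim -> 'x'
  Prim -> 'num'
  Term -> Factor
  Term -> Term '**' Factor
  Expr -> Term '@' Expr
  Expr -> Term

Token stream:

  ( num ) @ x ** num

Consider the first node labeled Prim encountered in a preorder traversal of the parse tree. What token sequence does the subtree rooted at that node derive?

( num )

[Expr [Term [Factor [Prim ( [Expr [Term [Factor [Prim num]]]] )]]] @ [Expr [Term [Term [Factor [Prim x]]] ** [Factor [Prim num]]]]]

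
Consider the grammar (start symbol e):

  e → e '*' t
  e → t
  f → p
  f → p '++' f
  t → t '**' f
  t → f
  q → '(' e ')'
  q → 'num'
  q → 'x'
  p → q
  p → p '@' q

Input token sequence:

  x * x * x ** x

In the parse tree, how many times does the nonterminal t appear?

4

[e [e [e [t [f [p [q x]]]]] * [t [f [p [q x]]]]] * [t [t [f [p [q x]]]] ** [f [p [q x]]]]]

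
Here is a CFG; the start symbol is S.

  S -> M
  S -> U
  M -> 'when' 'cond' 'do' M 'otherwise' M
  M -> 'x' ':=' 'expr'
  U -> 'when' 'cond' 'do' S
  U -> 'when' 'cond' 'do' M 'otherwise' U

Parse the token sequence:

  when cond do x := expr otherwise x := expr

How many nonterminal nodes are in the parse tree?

[S [M when cond do [M x := expr] otherwise [M x := expr]]]

4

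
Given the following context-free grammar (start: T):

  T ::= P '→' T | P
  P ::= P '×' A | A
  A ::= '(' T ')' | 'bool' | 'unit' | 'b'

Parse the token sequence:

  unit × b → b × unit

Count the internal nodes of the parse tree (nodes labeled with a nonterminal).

[T [P [P [A unit]] × [A b]] → [T [P [P [A b]] × [A unit]]]]

10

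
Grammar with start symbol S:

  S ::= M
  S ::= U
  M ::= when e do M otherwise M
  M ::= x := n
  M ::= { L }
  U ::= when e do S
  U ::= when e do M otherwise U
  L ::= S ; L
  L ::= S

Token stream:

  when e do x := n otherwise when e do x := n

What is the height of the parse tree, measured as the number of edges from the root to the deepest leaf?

[S [U when e do [M x := n] otherwise [U when e do [S [M x := n]]]]]

5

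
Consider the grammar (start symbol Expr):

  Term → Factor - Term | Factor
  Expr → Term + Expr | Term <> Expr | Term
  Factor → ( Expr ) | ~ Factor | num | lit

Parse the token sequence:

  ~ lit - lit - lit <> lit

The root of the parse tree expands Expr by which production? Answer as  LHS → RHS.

Expr → Term <> Expr

[Expr [Term [Factor ~ [Factor lit]] - [Term [Factor lit] - [Term [Factor lit]]]] <> [Expr [Term [Factor lit]]]]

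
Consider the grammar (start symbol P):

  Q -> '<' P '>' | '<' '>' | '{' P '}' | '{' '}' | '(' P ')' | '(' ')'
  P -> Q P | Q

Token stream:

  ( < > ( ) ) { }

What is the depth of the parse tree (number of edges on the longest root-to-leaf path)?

5

[P [Q ( [P [Q < >] [P [Q ( )]]] )] [P [Q { }]]]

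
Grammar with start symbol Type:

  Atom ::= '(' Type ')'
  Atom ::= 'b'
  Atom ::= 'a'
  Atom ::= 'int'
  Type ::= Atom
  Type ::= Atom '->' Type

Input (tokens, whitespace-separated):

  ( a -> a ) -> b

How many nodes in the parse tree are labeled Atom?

4

[Type [Atom ( [Type [Atom a] -> [Type [Atom a]]] )] -> [Type [Atom b]]]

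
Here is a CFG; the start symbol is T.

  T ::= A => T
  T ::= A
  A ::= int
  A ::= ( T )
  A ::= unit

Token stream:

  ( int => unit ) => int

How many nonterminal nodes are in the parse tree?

8

[T [A ( [T [A int] => [T [A unit]]] )] => [T [A int]]]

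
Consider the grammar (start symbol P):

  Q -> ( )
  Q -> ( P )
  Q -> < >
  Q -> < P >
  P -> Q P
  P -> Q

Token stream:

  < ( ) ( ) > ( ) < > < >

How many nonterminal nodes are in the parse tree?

[P [Q < [P [Q ( )] [P [Q ( )]]] >] [P [Q ( )] [P [Q < >] [P [Q < >]]]]]

12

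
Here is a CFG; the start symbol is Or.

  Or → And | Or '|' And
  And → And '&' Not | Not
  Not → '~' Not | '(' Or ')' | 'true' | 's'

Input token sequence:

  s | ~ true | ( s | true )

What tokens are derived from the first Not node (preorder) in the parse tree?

[Or [Or [Or [And [Not s]]] | [And [Not ~ [Not true]]]] | [And [Not ( [Or [Or [And [Not s]]] | [And [Not true]]] )]]]

s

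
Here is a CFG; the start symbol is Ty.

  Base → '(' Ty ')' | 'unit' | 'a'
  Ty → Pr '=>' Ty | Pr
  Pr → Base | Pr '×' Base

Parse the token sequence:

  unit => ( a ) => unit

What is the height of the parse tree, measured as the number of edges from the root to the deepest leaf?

[Ty [Pr [Base unit]] => [Ty [Pr [Base ( [Ty [Pr [Base a]]] )]] => [Ty [Pr [Base unit]]]]]

7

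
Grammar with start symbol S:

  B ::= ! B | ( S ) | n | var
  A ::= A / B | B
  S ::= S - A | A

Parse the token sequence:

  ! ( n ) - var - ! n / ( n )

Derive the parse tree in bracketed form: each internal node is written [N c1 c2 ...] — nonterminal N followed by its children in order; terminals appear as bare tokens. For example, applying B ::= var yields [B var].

[S [S [S [A [B ! [B ( [S [A [B n]]] )]]]] - [A [B var]]] - [A [A [B ! [B n]]] / [B ( [S [A [B n]]] )]]]

S
S - A
S - A - A
A - A - A
B - A - A
! B - A - A
! ( S ) - A - A
! ( A ) - A - A
! ( B ) - A - A
! ( n ) - A - A
! ( n ) - B - A
! ( n ) - var - A
! ( n ) - var - A / B
! ( n ) - var - B / B
! ( n ) - var - ! B / B
! ( n ) - var - ! n / B
! ( n ) - var - ! n / ( S )
! ( n ) - var - ! n / ( A )
! ( n ) - var - ! n / ( B )
! ( n ) - var - ! n / ( n )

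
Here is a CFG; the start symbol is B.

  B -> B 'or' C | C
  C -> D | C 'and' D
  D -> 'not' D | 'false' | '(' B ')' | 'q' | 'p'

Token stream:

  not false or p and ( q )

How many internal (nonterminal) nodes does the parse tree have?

12

[B [B [C [D not [D false]]]] or [C [C [D p]] and [D ( [B [C [D q]]] )]]]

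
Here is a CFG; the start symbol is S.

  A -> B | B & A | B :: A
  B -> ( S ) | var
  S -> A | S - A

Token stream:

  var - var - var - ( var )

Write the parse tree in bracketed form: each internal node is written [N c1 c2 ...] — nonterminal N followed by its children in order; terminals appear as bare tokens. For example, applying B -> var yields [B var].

[S [S [S [S [A [B var]]] - [A [B var]]] - [A [B var]]] - [A [B ( [S [A [B var]]] )]]]

S
S - A
S - A - A
S - A - A - A
A - A - A - A
B - A - A - A
var - A - A - A
var - B - A - A
var - var - A - A
var - var - B - A
var - var - var - A
var - var - var - B
var - var - var - ( S )
var - var - var - ( A )
var - var - var - ( B )
var - var - var - ( var )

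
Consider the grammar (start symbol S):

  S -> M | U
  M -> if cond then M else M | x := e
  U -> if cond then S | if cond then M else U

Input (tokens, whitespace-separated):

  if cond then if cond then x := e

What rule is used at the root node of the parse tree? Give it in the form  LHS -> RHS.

[S [U if cond then [S [U if cond then [S [M x := e]]]]]]

S -> U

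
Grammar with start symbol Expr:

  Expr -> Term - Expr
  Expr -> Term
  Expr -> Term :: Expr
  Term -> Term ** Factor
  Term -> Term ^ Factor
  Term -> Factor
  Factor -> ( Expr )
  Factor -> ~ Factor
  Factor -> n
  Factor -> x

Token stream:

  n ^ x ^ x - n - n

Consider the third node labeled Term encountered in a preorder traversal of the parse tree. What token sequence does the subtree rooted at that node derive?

[Expr [Term [Term [Term [Factor n]] ^ [Factor x]] ^ [Factor x]] - [Expr [Term [Factor n]] - [Expr [Term [Factor n]]]]]

n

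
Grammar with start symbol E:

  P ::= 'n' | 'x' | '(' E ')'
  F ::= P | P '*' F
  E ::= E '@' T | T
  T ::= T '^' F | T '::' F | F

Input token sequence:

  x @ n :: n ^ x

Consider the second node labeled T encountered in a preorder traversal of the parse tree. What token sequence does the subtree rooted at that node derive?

[E [E [T [F [P x]]]] @ [T [T [T [F [P n]]] :: [F [P n]]] ^ [F [P x]]]]

n :: n ^ x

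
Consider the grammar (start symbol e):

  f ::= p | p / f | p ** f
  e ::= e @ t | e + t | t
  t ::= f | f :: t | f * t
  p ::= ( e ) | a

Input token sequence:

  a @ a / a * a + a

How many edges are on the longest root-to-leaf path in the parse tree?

[e [e [e [t [f [p a]]]] @ [t [f [p a] / [f [p a]]] * [t [f [p a]]]]] + [t [f [p a]]]]

6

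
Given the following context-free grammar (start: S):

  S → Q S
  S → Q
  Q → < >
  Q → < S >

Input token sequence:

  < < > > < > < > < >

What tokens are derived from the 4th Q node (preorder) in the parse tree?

[S [Q < [S [Q < >]] >] [S [Q < >] [S [Q < >] [S [Q < >]]]]]

< >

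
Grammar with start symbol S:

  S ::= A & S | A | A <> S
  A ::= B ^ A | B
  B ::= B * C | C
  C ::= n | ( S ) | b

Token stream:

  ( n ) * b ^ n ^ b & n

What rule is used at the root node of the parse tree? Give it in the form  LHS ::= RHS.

S ::= A & S

[S [A [B [B [C ( [S [A [B [C n]]]] )]] * [C b]] ^ [A [B [C n]] ^ [A [B [C b]]]]] & [S [A [B [C n]]]]]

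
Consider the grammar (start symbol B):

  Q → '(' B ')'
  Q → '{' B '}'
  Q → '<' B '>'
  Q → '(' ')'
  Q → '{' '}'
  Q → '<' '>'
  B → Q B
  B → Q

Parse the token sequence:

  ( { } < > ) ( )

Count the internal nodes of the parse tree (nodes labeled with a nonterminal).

8

[B [Q ( [B [Q { }] [B [Q < >]]] )] [B [Q ( )]]]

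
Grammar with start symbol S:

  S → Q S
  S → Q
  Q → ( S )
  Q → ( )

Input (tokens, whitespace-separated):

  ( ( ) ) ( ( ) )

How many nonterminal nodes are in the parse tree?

[S [Q ( [S [Q ( )]] )] [S [Q ( [S [Q ( )]] )]]]

8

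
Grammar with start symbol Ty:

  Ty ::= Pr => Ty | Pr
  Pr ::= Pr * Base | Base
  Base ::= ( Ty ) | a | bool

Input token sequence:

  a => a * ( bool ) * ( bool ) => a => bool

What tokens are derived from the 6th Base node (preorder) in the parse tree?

[Ty [Pr [Base a]] => [Ty [Pr [Pr [Pr [Base a]] * [Base ( [Ty [Pr [Base bool]]] )]] * [Base ( [Ty [Pr [Base bool]]] )]] => [Ty [Pr [Base a]] => [Ty [Pr [Base bool]]]]]]

bool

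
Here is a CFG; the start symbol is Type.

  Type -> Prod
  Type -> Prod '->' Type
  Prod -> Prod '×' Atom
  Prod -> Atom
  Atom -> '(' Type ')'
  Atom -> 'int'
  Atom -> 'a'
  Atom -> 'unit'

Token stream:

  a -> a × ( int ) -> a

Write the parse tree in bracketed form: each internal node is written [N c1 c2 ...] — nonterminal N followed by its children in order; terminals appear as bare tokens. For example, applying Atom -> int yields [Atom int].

[Type [Prod [Atom a]] -> [Type [Prod [Prod [Atom a]] × [Atom ( [Type [Prod [Atom int]]] )]] -> [Type [Prod [Atom a]]]]]

Type
Prod -> Type
Atom -> Type
a -> Type
a -> Prod -> Type
a -> Prod × Atom -> Type
a -> Atom × Atom -> Type
a -> a × Atom -> Type
a -> a × ( Type ) -> Type
a -> a × ( Prod ) -> Type
a -> a × ( Atom ) -> Type
a -> a × ( int ) -> Type
a -> a × ( int ) -> Prod
a -> a × ( int ) -> Atom
a -> a × ( int ) -> a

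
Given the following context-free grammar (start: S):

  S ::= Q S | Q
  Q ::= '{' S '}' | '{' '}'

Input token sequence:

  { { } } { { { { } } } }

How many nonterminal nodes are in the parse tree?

[S [Q { [S [Q { }]] }] [S [Q { [S [Q { [S [Q { [S [Q { }]] }]] }]] }]]]

12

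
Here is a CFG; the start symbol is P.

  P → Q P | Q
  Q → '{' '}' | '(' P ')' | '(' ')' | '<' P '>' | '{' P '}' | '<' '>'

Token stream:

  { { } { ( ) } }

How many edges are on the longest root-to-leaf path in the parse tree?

7

[P [Q { [P [Q { }] [P [Q { [P [Q ( )]] }]]] }]]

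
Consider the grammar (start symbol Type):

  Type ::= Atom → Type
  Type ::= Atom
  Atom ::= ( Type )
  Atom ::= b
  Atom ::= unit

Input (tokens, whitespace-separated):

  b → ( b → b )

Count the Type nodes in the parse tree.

4

[Type [Atom b] → [Type [Atom ( [Type [Atom b] → [Type [Atom b]]] )]]]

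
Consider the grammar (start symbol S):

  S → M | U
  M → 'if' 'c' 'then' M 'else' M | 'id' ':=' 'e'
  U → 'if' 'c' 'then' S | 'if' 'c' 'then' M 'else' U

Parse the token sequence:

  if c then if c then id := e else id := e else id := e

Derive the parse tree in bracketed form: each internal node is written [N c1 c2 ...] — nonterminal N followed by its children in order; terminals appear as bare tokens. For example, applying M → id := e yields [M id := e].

[S [M if c then [M if c then [M id := e] else [M id := e]] else [M id := e]]]

S
M
if c then M else M
if c then if c then M else M else M
if c then if c then id := e else M else M
if c then if c then id := e else id := e else M
if c then if c then id := e else id := e else id := e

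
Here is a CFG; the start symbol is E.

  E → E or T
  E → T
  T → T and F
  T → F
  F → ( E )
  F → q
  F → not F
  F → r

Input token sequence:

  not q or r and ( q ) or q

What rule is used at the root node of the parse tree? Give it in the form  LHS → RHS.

[E [E [E [T [F not [F q]]]] or [T [T [F r]] and [F ( [E [T [F q]]] )]]] or [T [F q]]]

E → E or T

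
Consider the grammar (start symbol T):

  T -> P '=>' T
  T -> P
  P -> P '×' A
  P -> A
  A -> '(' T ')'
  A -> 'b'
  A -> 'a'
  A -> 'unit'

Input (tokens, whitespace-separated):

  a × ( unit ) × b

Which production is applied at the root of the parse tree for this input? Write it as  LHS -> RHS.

T -> P

[T [P [P [P [A a]] × [A ( [T [P [A unit]]] )]] × [A b]]]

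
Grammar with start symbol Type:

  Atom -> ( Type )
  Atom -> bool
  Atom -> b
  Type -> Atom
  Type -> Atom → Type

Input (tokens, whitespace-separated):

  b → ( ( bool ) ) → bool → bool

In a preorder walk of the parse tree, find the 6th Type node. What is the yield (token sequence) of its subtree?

bool

[Type [Atom b] → [Type [Atom ( [Type [Atom ( [Type [Atom bool]] )]] )] → [Type [Atom bool] → [Type [Atom bool]]]]]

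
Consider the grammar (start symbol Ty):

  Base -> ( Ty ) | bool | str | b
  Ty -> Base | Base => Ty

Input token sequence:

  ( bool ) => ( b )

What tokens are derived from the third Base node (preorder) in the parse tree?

[Ty [Base ( [Ty [Base bool]] )] => [Ty [Base ( [Ty [Base b]] )]]]

( b )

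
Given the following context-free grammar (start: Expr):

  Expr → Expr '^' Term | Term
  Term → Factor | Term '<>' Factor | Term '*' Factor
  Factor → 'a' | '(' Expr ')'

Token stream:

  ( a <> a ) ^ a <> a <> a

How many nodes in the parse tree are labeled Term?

[Expr [Expr [Term [Factor ( [Expr [Term [Term [Factor a]] <> [Factor a]]] )]]] ^ [Term [Term [Term [Factor a]] <> [Factor a]] <> [Factor a]]]

6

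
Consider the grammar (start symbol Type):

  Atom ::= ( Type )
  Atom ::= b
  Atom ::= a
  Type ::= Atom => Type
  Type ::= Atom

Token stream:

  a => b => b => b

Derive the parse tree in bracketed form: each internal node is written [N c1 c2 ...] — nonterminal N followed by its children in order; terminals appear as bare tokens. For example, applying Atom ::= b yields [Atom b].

Type
Atom => Type
a => Type
a => Atom => Type
a => b => Type
a => b => Atom => Type
a => b => b => Type
a => b => b => Atom
a => b => b => b

[Type [Atom a] => [Type [Atom b] => [Type [Atom b] => [Type [Atom b]]]]]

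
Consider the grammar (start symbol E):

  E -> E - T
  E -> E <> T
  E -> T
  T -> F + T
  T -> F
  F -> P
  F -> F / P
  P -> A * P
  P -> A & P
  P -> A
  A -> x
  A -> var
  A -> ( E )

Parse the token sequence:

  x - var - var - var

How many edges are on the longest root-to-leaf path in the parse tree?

8

[E [E [E [E [T [F [P [A x]]]]] - [T [F [P [A var]]]]] - [T [F [P [A var]]]]] - [T [F [P [A var]]]]]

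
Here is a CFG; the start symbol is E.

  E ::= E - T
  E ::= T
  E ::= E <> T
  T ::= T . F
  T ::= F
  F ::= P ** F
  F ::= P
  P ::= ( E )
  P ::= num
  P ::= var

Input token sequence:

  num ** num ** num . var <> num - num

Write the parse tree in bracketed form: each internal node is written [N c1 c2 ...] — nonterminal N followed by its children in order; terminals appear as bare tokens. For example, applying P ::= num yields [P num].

[E [E [E [T [T [F [P num] ** [F [P num] ** [F [P num]]]]] . [F [P var]]]] <> [T [F [P num]]]] - [T [F [P num]]]]

E
E - T
E <> T - T
T <> T - T
T . F <> T - T
F . F <> T - T
P ** F . F <> T - T
num ** F . F <> T - T
num ** P ** F . F <> T - T
num ** num ** F . F <> T - T
num ** num ** P . F <> T - T
num ** num ** num . F <> T - T
num ** num ** num . P <> T - T
num ** num ** num . var <> T - T
num ** num ** num . var <> F - T
num ** num ** num . var <> P - T
num ** num ** num . var <> num - T
num ** num ** num . var <> num - F
num ** num ** num . var <> num - P
num ** num ** num . var <> num - num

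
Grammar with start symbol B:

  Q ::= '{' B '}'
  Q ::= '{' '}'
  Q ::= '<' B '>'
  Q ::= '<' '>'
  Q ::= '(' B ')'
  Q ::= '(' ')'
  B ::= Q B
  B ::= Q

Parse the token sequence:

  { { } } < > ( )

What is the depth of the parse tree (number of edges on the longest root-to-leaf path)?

[B [Q { [B [Q { }]] }] [B [Q < >] [B [Q ( )]]]]

4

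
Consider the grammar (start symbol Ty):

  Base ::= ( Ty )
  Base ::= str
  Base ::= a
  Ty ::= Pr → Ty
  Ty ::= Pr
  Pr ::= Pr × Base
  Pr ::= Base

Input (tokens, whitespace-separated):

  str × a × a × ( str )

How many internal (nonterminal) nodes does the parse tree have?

12

[Ty [Pr [Pr [Pr [Pr [Base str]] × [Base a]] × [Base a]] × [Base ( [Ty [Pr [Base str]]] )]]]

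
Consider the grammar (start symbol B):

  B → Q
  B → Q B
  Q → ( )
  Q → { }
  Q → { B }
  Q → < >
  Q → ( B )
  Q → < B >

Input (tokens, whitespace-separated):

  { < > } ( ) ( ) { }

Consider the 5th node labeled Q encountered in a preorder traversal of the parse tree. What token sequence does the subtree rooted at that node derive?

[B [Q { [B [Q < >]] }] [B [Q ( )] [B [Q ( )] [B [Q { }]]]]]

{ }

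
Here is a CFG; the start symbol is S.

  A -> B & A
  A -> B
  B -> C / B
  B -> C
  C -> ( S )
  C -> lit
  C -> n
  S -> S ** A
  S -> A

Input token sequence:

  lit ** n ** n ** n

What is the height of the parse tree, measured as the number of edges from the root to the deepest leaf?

7

[S [S [S [S [A [B [C lit]]]] ** [A [B [C n]]]] ** [A [B [C n]]]] ** [A [B [C n]]]]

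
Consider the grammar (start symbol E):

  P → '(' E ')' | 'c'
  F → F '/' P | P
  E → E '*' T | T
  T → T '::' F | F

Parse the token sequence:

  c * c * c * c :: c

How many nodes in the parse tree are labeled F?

[E [E [E [E [T [F [P c]]]] * [T [F [P c]]]] * [T [F [P c]]]] * [T [T [F [P c]]] :: [F [P c]]]]

5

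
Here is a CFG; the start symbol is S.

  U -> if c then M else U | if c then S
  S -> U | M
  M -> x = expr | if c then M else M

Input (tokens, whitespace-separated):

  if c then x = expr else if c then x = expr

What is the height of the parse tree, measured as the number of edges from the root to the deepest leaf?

[S [U if c then [M x = expr] else [U if c then [S [M x = expr]]]]]

5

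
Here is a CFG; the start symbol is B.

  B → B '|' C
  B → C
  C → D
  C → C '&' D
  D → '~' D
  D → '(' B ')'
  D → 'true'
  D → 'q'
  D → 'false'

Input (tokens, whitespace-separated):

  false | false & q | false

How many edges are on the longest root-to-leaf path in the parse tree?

5

[B [B [B [C [D false]]] | [C [C [D false]] & [D q]]] | [C [D false]]]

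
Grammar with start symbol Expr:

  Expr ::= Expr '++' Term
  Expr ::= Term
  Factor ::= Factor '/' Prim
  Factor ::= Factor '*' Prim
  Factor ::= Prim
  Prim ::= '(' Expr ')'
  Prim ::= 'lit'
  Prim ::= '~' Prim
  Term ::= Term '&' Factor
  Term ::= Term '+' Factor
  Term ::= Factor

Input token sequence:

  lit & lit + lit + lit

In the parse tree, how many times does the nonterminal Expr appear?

1

[Expr [Term [Term [Term [Term [Factor [Prim lit]]] & [Factor [Prim lit]]] + [Factor [Prim lit]]] + [Factor [Prim lit]]]]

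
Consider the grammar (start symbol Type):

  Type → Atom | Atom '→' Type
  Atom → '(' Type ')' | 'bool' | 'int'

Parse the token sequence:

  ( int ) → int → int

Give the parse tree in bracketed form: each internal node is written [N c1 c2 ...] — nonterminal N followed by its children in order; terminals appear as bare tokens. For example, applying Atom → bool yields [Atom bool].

[Type [Atom ( [Type [Atom int]] )] → [Type [Atom int] → [Type [Atom int]]]]

Type
Atom → Type
( Type ) → Type
( Atom ) → Type
( int ) → Type
( int ) → Atom → Type
( int ) → int → Type
( int ) → int → Atom
( int ) → int → int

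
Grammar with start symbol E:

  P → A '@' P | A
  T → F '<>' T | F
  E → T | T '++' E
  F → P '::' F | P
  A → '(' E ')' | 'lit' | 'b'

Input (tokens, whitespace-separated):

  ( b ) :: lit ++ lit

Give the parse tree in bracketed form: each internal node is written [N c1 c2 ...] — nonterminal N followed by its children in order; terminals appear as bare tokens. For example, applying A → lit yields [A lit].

E
T ++ E
F ++ E
P :: F ++ E
A :: F ++ E
( E ) :: F ++ E
( T ) :: F ++ E
( F ) :: F ++ E
( P ) :: F ++ E
( A ) :: F ++ E
( b ) :: F ++ E
( b ) :: P ++ E
( b ) :: A ++ E
( b ) :: lit ++ E
( b ) :: lit ++ T
( b ) :: lit ++ F
( b ) :: lit ++ P
( b ) :: lit ++ A
( b ) :: lit ++ lit

[E [T [F [P [A ( [E [T [F [P [A b]]]]] )]] :: [F [P [A lit]]]]] ++ [E [T [F [P [A lit]]]]]]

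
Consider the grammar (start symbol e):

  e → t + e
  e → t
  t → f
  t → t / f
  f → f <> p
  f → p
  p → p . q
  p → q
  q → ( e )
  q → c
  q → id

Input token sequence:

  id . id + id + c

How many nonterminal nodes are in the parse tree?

[e [t [f [p [p [q id]] . [q id]]]] + [e [t [f [p [q id]]]] + [e [t [f [p [q c]]]]]]]

17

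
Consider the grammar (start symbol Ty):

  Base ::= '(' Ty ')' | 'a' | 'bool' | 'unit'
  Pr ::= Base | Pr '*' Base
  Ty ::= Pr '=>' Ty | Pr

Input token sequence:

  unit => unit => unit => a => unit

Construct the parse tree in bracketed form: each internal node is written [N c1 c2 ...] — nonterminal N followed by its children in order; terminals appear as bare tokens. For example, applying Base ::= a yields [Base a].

Ty
Pr => Ty
Base => Ty
unit => Ty
unit => Pr => Ty
unit => Base => Ty
unit => unit => Ty
unit => unit => Pr => Ty
unit => unit => Base => Ty
unit => unit => unit => Ty
unit => unit => unit => Pr => Ty
unit => unit => unit => Base => Ty
unit => unit => unit => a => Ty
unit => unit => unit => a => Pr
unit => unit => unit => a => Base
unit => unit => unit => a => unit

[Ty [Pr [Base unit]] => [Ty [Pr [Base unit]] => [Ty [Pr [Base unit]] => [Ty [Pr [Base a]] => [Ty [Pr [Base unit]]]]]]]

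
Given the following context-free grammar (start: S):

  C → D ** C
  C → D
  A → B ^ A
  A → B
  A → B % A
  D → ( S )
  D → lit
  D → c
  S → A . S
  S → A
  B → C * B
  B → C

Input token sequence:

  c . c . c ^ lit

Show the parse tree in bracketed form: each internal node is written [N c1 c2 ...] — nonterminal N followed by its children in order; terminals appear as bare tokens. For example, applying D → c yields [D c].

[S [A [B [C [D c]]]] . [S [A [B [C [D c]]]] . [S [A [B [C [D c]]] ^ [A [B [C [D lit]]]]]]]]

S
A . S
B . S
C . S
D . S
c . S
c . A . S
c . B . S
c . C . S
c . D . S
c . c . S
c . c . A
c . c . B ^ A
c . c . C ^ A
c . c . D ^ A
c . c . c ^ A
c . c . c ^ B
c . c . c ^ C
c . c . c ^ D
c . c . c ^ lit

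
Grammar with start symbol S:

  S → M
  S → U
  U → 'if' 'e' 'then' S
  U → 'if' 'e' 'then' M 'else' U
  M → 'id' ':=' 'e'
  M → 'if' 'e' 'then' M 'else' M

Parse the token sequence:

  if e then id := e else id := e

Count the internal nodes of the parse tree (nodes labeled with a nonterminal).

4

[S [M if e then [M id := e] else [M id := e]]]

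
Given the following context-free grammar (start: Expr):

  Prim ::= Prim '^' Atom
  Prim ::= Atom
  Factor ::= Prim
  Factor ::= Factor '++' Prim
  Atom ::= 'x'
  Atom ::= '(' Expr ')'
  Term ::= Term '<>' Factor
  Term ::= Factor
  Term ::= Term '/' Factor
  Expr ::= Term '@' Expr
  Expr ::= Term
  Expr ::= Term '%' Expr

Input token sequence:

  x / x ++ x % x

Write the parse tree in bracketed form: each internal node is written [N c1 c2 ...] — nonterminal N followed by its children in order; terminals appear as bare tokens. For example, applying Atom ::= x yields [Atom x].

[Expr [Term [Term [Factor [Prim [Atom x]]]] / [Factor [Factor [Prim [Atom x]]] ++ [Prim [Atom x]]]] % [Expr [Term [Factor [Prim [Atom x]]]]]]

Expr
Term % Expr
Term / Factor % Expr
Factor / Factor % Expr
Prim / Factor % Expr
Atom / Factor % Expr
x / Factor % Expr
x / Factor ++ Prim % Expr
x / Prim ++ Prim % Expr
x / Atom ++ Prim % Expr
x / x ++ Prim % Expr
x / x ++ Atom % Expr
x / x ++ x % Expr
x / x ++ x % Term
x / x ++ x % Factor
x / x ++ x % Prim
x / x ++ x % Atom
x / x ++ x % x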